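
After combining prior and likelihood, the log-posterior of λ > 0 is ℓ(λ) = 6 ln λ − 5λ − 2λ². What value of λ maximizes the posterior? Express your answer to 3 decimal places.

ℓ'(λ) = 6/λ − 5 − 4λ. Setting this to zero and multiplying by λ: 4λ² + 5λ − 6 = 0.
λ = (−5 + √(5² + 4·4·6)) / (2·4) = (−5 + √121) / 8 = (−5 + 11)/8 = 3/4.
ℓ''(λ) = −6/λ² − 4 < 0, confirming a maximum.

λ̂_MAP = 0.750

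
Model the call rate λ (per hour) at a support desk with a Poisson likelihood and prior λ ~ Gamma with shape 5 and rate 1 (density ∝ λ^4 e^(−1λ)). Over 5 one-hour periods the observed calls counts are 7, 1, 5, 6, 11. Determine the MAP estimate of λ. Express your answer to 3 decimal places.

λ̂_MAP = 5.667

Σxᵢ = 7+1+5+6+11 = 30, with n = 5.
Posterior ∝ λ^4e^(−1λ) · λ^30e^(−5λ) = λ^34e^(−6λ), i.e. Gamma(shape=35, rate=6).
The mode of a Gamma(a, b) with a ≥ 1 (shape–rate) is (a−1)/b = 34/6 ≈ 5.667.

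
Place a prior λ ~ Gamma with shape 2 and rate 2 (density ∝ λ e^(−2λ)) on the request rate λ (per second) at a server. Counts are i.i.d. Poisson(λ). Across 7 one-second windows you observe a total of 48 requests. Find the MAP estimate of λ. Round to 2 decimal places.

λ̂_MAP = 5.44

Σxᵢ = 48, n = 7.
Posterior ∝ λe^(−2λ) · λ^48e^(−7λ) = λ^49e^(−9λ), i.e. Gamma(shape=50, rate=9).
The mode of a Gamma(a, b) with a ≥ 1 (shape–rate) is (a−1)/b = 49/9 ≈ 5.44.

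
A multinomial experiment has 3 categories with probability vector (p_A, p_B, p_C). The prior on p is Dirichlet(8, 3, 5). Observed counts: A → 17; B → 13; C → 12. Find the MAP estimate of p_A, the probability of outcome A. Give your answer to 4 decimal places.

The posterior is Dirichlet(αᵢ + nᵢ) = Dirichlet(25, 16, 17).
For a Dirichlet(a₁,…,a_K) with all aᵢ > 1, the mode has j-th component (aⱼ − 1)/(Σaᵢ − K).
Here Σaᵢ = 58 and K = 3, so p_A = (25 − 1)/(58 − 3) = 24/55 ≈ 0.4364.

MAP estimate of p_A = 0.4364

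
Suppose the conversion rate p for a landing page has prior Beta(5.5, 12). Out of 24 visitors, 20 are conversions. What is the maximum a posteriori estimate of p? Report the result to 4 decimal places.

Prior: Beta(5.5, 12).
Data: 20 successes in 24 trials. The binomial likelihood contributes p^20(1−p)^4, so the posterior is Beta(5.5+20, 12+4) = Beta(25.5, 16).
For Beta(a, b) with a, b > 1 the mode is (a−1)/(a+b−2) = 24.5/39.5 ≈ 0.6203.

p̂_MAP = 0.6203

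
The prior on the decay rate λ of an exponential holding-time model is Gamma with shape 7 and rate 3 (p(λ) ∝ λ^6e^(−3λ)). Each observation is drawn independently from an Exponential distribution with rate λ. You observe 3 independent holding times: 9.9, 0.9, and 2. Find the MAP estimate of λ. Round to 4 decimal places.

The Exponential(rate=λ) likelihood is ∝ λ^n e^(−λΣtᵢ). Here n = 3 and Σtᵢ = 9.9 + 0.9 + 2 = 12.8.
Posterior ∝ λ^6e^(−3λ) · λ^3e^(−12.8λ) = λ^9e^(−15.8λ), i.e. Gamma(10, 15.8).
Mode = (a−1)/b = 9/15.8 ≈ 0.5696.

λ̂_MAP = 0.5696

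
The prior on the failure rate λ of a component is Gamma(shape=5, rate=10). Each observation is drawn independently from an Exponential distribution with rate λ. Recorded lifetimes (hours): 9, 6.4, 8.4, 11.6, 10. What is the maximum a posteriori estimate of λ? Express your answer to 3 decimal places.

The Exponential(rate=λ) likelihood is ∝ λ^n e^(−λΣtᵢ). Here n = 5 and Σtᵢ = 9 + 6.4 + 8.4 + 11.6 + 10 = 45.4.
Posterior ∝ λ^4e^(−10λ) · λ^5e^(−45.4λ) = λ^9e^(−55.4λ), i.e. Gamma(10, 55.4).
Mode = (a−1)/b = 9/55.4 ≈ 0.162.

λ̂_MAP = 0.162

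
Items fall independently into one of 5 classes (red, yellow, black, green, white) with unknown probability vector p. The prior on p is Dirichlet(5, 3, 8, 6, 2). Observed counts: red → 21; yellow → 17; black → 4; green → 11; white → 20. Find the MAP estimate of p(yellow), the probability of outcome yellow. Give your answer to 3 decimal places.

The posterior is Dirichlet(αᵢ + nᵢ) = Dirichlet(26, 20, 12, 17, 22).
For a Dirichlet(a₁,…,a_K) with all aᵢ > 1, the mode has j-th component (aⱼ − 1)/(Σaᵢ − K).
Here Σaᵢ = 97 and K = 5, so p(yellow) = (20 − 1)/(97 − 5) = 19/92 ≈ 0.207.

MAP estimate of p(yellow) = 0.207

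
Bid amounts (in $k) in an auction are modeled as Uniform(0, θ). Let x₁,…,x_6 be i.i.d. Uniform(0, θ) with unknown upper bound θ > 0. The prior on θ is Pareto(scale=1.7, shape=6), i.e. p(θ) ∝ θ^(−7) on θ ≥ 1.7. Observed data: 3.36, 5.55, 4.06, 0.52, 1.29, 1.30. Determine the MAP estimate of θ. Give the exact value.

θ̂_MAP = 5.55

The Uniform(0, θ) likelihood is θ^(−n) for θ ≥ max(xᵢ), zero otherwise. Here max(xᵢ) = 5.55.
Posterior ∝ θ^(−7) · θ^(−6) = θ^(−13) on θ ≥ max(1.7, 5.55) = 5.55.
This density is strictly decreasing in θ, so the posterior mode lies at the lower boundary of the support.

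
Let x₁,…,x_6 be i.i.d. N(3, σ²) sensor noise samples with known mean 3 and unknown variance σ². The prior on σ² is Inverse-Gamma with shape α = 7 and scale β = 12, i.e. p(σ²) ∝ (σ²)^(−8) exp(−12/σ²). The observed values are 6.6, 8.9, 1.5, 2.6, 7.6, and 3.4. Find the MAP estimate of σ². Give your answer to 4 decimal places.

σ̂²_MAP = 4.3409

Sum of squared deviations about the known mean: SS = (6.6−3)² + (8.9−3)² + (1.5−3)² + (2.6−3)² + (7.6−3)² + (3.4−3)² = 71.5.
The Normal likelihood contributes (σ²)^(−n/2) exp(−SS/(2σ²)), so the posterior is Inverse-Gamma(α + n/2, β + SS/2) = Inverse-Gamma(10, 47.75).
The mode of Inverse-Gamma(a, b) is b/(a+1) = 47.75/11 ≈ 4.3409.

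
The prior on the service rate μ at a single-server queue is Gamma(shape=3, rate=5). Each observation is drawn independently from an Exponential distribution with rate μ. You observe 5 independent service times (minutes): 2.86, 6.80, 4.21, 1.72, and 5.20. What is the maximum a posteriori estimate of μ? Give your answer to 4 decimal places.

The Exponential(rate=μ) likelihood is ∝ μ^n e^(−μΣtᵢ). Here n = 5 and Σtᵢ = 2.86 + 6.80 + 4.21 + 1.72 + 5.20 = 20.79.
Posterior ∝ μ^2e^(−5μ) · μ^5e^(−20.79μ) = μ^7e^(−25.79μ), i.e. Gamma(8, 25.79).
Mode = (a−1)/b = 7/25.79 ≈ 0.2714.

μ̂_MAP = 0.2714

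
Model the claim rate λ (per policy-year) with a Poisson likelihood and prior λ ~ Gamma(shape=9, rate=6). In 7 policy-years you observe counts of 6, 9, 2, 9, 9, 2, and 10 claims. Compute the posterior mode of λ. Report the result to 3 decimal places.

λ̂_MAP = 4.231

Σxᵢ = 6+9+2+9+9+2+10 = 47, with n = 7.
Posterior ∝ λ^8e^(−6λ) · λ^47e^(−7λ) = λ^55e^(−13λ), i.e. Gamma(shape=56, rate=13).
The mode of a Gamma(a, b) with a ≥ 1 (shape–rate) is (a−1)/b = 55/13 ≈ 4.231.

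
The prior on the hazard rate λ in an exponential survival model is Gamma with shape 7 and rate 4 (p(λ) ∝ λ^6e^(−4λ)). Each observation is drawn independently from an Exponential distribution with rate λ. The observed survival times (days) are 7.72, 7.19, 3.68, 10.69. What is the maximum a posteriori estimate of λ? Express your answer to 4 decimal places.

The Exponential(rate=λ) likelihood is ∝ λ^n e^(−λΣtᵢ). Here n = 4 and Σtᵢ = 7.72 + 7.19 + 3.68 + 10.69 = 29.28.
Posterior ∝ λ^6e^(−4λ) · λ^4e^(−29.28λ) = λ^10e^(−33.28λ), i.e. Gamma(11, 33.28).
Mode = (a−1)/b = 10/33.28 ≈ 0.3005.

λ̂_MAP = 0.3005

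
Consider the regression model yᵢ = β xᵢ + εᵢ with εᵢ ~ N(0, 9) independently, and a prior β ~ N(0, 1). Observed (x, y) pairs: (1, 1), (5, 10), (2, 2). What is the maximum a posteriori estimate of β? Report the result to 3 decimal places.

log p(β | y) = −Σ(yᵢ − βxᵢ)²/(2·9) − β²/(2·1) + const.
Setting the derivative to zero: Σxᵢ(yᵢ − βxᵢ)/9 − β/1 = 0, so β = Σxᵢyᵢ / (Σxᵢ² + σ²/τ²).
Σxᵢyᵢ = 1·1 + 5·10 + 2·2 = 55; Σxᵢ² = 30; σ²/τ² = 9.
β̂_MAP = 55 / (30 + 9) = 55/39 ≈ 1.410.

β̂_MAP = 1.410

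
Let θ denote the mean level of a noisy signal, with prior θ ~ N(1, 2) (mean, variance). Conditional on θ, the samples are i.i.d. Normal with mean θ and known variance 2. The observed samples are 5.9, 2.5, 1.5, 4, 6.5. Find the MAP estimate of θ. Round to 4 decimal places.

θ̂_MAP = 3.5667

n = 5; x̄ = (5.9 + 2.5 + 1.5 + 4 + 6.5)/5 = 20.4/5 = 4.08.
For a Normal prior and Normal likelihood with known variance, the posterior is Normal; its mode equals its mean, the precision-weighted average.
Prior precision 1/σ₀² = 1/2 = 0.5; data precision n/σ² = 5/2 = 2.5.
θ̂ = (0.5·1 + 2.5·4.08) / (0.5 + 2.5) = 10.7/3 = 107/30 ≈ 3.5667.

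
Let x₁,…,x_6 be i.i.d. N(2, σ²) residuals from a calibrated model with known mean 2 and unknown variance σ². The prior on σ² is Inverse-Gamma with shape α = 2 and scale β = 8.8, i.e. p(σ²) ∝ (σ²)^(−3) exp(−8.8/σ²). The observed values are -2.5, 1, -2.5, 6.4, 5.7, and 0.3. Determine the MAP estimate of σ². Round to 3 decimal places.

σ̂²_MAP = 7.920

Sum of squared deviations about the known mean: SS = (-2.5−2)² + (1−2)² + (-2.5−2)² + (6.4−2)² + (5.7−2)² + (0.3−2)² = 77.44.
The Normal likelihood contributes (σ²)^(−n/2) exp(−SS/(2σ²)), so the posterior is Inverse-Gamma(α + n/2, β + SS/2) = Inverse-Gamma(5, 47.52).
The mode of Inverse-Gamma(a, b) is b/(a+1) = 47.52/6 ≈ 7.920.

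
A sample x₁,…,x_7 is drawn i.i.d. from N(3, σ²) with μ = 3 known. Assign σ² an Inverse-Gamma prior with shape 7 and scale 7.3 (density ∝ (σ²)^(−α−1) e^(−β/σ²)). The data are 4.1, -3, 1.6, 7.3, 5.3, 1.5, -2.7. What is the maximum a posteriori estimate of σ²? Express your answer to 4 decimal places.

σ̂²_MAP = 4.8822

Sum of squared deviations about the known mean: SS = (4.1−3)² + (-3−3)² + (1.6−3)² + (7.3−3)² + (5.3−3)² + (1.5−3)² + (-2.7−3)² = 97.69.
The Normal likelihood contributes (σ²)^(−n/2) exp(−SS/(2σ²)), so the posterior is Inverse-Gamma(α + n/2, β + SS/2) = Inverse-Gamma(10.5, 56.145).
The mode of Inverse-Gamma(a, b) is b/(a+1) = 56.145/11.5 ≈ 4.8822.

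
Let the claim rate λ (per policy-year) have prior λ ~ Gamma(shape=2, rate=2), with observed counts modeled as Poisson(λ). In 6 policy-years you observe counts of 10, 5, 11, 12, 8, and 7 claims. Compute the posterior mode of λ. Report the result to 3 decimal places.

λ̂_MAP = 6.750

Σxᵢ = 10+5+11+12+8+7 = 53, with n = 6.
Posterior ∝ λe^(−2λ) · λ^53e^(−6λ) = λ^54e^(−8λ), i.e. Gamma(shape=55, rate=8).
The mode of a Gamma(a, b) with a ≥ 1 (shape–rate) is (a−1)/b = 54/8 ≈ 6.750.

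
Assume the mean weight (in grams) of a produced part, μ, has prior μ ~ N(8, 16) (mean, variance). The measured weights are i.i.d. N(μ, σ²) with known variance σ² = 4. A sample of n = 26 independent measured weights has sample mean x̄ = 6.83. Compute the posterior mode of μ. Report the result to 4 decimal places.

n = 26, x̄ = 6.83.
For a Normal prior and Normal likelihood with known variance, the posterior is Normal; its mode equals its mean, the precision-weighted average.
Prior precision 1/σ₀² = 1/16 = 0.0625; data precision n/σ² = 26/4 = 6.5.
μ̂ = (0.0625·8 + 6.5·6.83) / (0.0625 + 6.5) = 44.895/6.5625 = 5986/875 ≈ 6.8411.

μ̂_MAP = 6.8411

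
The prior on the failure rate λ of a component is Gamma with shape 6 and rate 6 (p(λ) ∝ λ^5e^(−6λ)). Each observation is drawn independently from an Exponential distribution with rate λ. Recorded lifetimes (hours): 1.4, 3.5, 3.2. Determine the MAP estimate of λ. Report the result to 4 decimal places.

The Exponential(rate=λ) likelihood is ∝ λ^n e^(−λΣtᵢ). Here n = 3 and Σtᵢ = 1.4 + 3.5 + 3.2 = 8.1.
Posterior ∝ λ^5e^(−6λ) · λ^3e^(−8.1λ) = λ^8e^(−14.1λ), i.e. Gamma(9, 14.1).
Mode = (a−1)/b = 8/14.1 ≈ 0.5674.

λ̂_MAP = 0.5674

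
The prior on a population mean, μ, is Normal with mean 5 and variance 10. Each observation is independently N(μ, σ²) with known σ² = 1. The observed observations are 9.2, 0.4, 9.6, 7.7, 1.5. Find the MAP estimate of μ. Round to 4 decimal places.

μ̂_MAP = 5.6667

n = 5; x̄ = (9.2 + 0.4 + 9.6 + 7.7 + 1.5)/5 = 28.4/5 = 5.68.
For a Normal prior and Normal likelihood with known variance, the posterior is Normal; its mode equals its mean, the precision-weighted average.
Prior precision 1/σ₀² = 1/10 = 0.1; data precision n/σ² = 5/1 = 5.
μ̂ = (0.1·5 + 5·5.68) / (0.1 + 5) = 28.9/5.1 = 17/3 ≈ 5.6667.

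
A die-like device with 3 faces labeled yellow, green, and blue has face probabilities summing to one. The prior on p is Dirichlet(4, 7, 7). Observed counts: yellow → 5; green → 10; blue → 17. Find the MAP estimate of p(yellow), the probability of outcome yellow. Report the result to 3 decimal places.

The posterior is Dirichlet(αᵢ + nᵢ) = Dirichlet(9, 17, 24).
For a Dirichlet(a₁,…,a_K) with all aᵢ > 1, the mode has j-th component (aⱼ − 1)/(Σaᵢ − K).
Here Σaᵢ = 50 and K = 3, so p(yellow) = (9 − 1)/(50 − 3) = 8/47 ≈ 0.170.

MAP estimate of p(yellow) = 0.170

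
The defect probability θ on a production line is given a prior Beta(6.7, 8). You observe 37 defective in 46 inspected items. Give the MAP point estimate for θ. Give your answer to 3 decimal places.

θ̂_MAP = 0.727

Prior: Beta(6.7, 8).
Data: 37 successes in 46 trials. The binomial likelihood contributes θ^37(1−θ)^9, so the posterior is Beta(6.7+37, 8+9) = Beta(43.7, 17).
For Beta(a, b) with a, b > 1 the mode is (a−1)/(a+b−2) = 42.7/58.7 ≈ 0.727.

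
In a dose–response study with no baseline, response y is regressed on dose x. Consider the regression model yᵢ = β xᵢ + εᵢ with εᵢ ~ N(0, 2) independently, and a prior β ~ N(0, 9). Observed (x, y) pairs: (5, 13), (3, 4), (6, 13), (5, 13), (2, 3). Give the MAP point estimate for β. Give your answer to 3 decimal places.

log p(β | y) = −Σ(yᵢ − βxᵢ)²/(2·2) − β²/(2·9) + const.
Setting the derivative to zero: Σxᵢ(yᵢ − βxᵢ)/2 − β/9 = 0, so β = Σxᵢyᵢ / (Σxᵢ² + σ²/τ²).
Σxᵢyᵢ = 5·13 + 3·4 + 6·13 + 5·13 + 2·3 = 226; Σxᵢ² = 99; σ²/τ² = 2/9.
β̂_MAP = 226 / (99 + 2/9) = 226/(893/9) = 2034/893 ≈ 2.278.

β̂_MAP = 2.278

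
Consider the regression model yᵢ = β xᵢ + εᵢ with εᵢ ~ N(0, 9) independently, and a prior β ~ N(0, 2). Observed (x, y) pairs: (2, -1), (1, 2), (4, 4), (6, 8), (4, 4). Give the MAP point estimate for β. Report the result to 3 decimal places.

log p(β | y) = −Σ(yᵢ − βxᵢ)²/(2·9) − β²/(2·2) + const.
Setting the derivative to zero: Σxᵢ(yᵢ − βxᵢ)/9 − β/2 = 0, so β = Σxᵢyᵢ / (Σxᵢ² + σ²/τ²).
Σxᵢyᵢ = 2·(-1) + 1·2 + 4·4 + 6·8 + 4·4 = 80; Σxᵢ² = 73; σ²/τ² = 4.5.
β̂_MAP = 80 / (73 + 4.5) = 80/77.5 ≈ 1.032.

β̂_MAP = 1.032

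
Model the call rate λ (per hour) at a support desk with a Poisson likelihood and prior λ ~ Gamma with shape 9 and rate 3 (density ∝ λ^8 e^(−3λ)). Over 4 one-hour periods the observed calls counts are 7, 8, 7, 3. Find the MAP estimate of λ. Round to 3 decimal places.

λ̂_MAP = 4.714

Σxᵢ = 7+8+7+3 = 25, with n = 4.
Posterior ∝ λ^8e^(−3λ) · λ^25e^(−4λ) = λ^33e^(−7λ), i.e. Gamma(shape=34, rate=7).
The mode of a Gamma(a, b) with a ≥ 1 (shape–rate) is (a−1)/b = 33/7 ≈ 4.714.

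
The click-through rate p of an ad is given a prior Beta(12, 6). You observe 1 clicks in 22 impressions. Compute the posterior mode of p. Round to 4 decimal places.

Prior: Beta(12, 6).
Data: 1 success in 22 trials. The binomial likelihood contributes p(1−p)^21, so the posterior is Beta(12+1, 6+21) = Beta(13, 27).
For Beta(a, b) with a, b > 1 the mode is (a−1)/(a+b−2) = 12/38 ≈ 0.3158.

p̂_MAP = 0.3158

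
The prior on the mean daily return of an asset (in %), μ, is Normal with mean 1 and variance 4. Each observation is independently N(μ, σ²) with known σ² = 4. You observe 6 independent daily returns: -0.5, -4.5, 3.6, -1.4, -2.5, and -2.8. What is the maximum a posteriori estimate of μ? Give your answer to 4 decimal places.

n = 6; x̄ = ((-0.5) + (-4.5) + 3.6 + (-1.4) + (-2.5) + (-2.8))/6 = -8.1/6 = -1.35.
For a Normal prior and Normal likelihood with known variance, the posterior is Normal; its mode equals its mean, the precision-weighted average.
Prior precision 1/σ₀² = 1/4 = 0.25; data precision n/σ² = 6/4 = 1.5.
μ̂ = (0.25·1 + 1.5·(-1.35)) / (0.25 + 1.5) = (-1.775)/1.75 = -71/70 ≈ -1.0143.

μ̂_MAP = -1.0143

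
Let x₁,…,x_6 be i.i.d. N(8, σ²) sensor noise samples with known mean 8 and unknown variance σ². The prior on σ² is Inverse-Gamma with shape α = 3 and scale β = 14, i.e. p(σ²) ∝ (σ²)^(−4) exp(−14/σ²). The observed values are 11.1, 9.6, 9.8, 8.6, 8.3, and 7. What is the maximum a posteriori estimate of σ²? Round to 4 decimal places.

Sum of squared deviations about the known mean: SS = (11.1−8)² + (9.6−8)² + (9.8−8)² + (8.6−8)² + (8.3−8)² + (7−8)² = 16.86.
The Normal likelihood contributes (σ²)^(−n/2) exp(−SS/(2σ²)), so the posterior is Inverse-Gamma(α + n/2, β + SS/2) = Inverse-Gamma(6, 22.43).
The mode of Inverse-Gamma(a, b) is b/(a+1) = 22.43/7 ≈ 3.2043.

σ̂²_MAP = 3.2043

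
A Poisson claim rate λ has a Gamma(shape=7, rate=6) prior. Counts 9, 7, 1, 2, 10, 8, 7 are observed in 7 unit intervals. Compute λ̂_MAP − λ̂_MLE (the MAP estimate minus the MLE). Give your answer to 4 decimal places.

Σxᵢ = 44. Posterior is Gamma(51, 13); MAP = (51−1)/13 = 50/13 ≈ 3.84615.
MLE = x̄ = 44/7 ≈ 6.28571.
Difference = 50/13 − 44/7 = -222/91 ≈ -2.4396.

MAP − MLE = -2.4396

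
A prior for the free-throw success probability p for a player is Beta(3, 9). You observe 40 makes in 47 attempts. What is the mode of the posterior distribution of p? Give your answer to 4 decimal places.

p̂_MAP = 0.7368

Prior: Beta(3, 9).
Data: 40 successes in 47 trials. The binomial likelihood contributes p^40(1−p)^7, so the posterior is Beta(3+40, 9+7) = Beta(43, 16).
For Beta(a, b) with a, b > 1 the mode is (a−1)/(a+b−2) = 42/57 ≈ 0.7368.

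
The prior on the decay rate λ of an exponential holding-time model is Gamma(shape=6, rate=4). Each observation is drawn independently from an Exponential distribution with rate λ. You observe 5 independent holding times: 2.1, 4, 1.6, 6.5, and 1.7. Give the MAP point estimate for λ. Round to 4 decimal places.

The Exponential(rate=λ) likelihood is ∝ λ^n e^(−λΣtᵢ). Here n = 5 and Σtᵢ = 2.1 + 4 + 1.6 + 6.5 + 1.7 = 15.9.
Posterior ∝ λ^5e^(−4λ) · λ^5e^(−15.9λ) = λ^10e^(−19.9λ), i.e. Gamma(11, 19.9).
Mode = (a−1)/b = 10/19.9 ≈ 0.5025.

λ̂_MAP = 0.5025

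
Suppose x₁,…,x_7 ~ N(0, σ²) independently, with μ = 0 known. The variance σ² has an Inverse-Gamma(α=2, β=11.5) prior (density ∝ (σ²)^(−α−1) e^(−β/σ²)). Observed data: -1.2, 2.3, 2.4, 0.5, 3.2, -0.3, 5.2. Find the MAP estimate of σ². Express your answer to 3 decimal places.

σ̂²_MAP = 5.624

Sum of squared deviations about the known mean: SS = (-1.2−0)² + (2.3−0)² + (2.4−0)² + (0.5−0)² + (3.2−0)² + (-0.3−0)² + (5.2−0)² = 50.11.
The Normal likelihood contributes (σ²)^(−n/2) exp(−SS/(2σ²)), so the posterior is Inverse-Gamma(α + n/2, β + SS/2) = Inverse-Gamma(5.5, 36.555).
The mode of Inverse-Gamma(a, b) is b/(a+1) = 36.555/6.5 ≈ 5.624.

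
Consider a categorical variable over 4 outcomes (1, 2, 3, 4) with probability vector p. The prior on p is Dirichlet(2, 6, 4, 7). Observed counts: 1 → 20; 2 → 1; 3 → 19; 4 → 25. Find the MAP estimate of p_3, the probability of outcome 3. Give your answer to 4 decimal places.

MAP estimate: 0.2750

The posterior is Dirichlet(αᵢ + nᵢ) = Dirichlet(22, 7, 23, 32).
For a Dirichlet(a₁,…,a_K) with all aᵢ > 1, the mode has j-th component (aⱼ − 1)/(Σaᵢ − K).
Here Σaᵢ = 84 and K = 4, so p_3 = (23 − 1)/(84 − 4) = 22/80 ≈ 0.2750.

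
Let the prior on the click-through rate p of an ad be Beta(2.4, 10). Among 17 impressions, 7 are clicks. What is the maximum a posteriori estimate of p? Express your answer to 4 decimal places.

p̂_MAP = 0.3066

Prior: Beta(2.4, 10).
Data: 7 successes in 17 trials. The binomial likelihood contributes p^7(1−p)^10, so the posterior is Beta(2.4+7, 10+10) = Beta(9.4, 20).
For Beta(a, b) with a, b > 1 the mode is (a−1)/(a+b−2) = 8.4/27.4 ≈ 0.3066.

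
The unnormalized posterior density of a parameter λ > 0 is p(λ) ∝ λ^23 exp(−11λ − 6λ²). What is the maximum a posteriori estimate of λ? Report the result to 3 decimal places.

λ̂_MAP = 1.000

ℓ'(λ) = 23/λ − 11 − 12λ. Setting this to zero and multiplying by λ: 12λ² + 11λ − 23 = 0.
λ = (−11 + √(11² + 4·12·23)) / (2·12) = (−11 + √1225) / 24 = (−11 + 35)/24 = 1.
ℓ''(λ) = −23/λ² − 12 < 0, confirming a maximum.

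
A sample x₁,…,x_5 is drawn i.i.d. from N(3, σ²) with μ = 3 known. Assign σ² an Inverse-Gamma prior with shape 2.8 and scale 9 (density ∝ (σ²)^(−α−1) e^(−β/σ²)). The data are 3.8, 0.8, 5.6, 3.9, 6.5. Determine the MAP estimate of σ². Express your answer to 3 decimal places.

Sum of squared deviations about the known mean: SS = (3.8−3)² + (0.8−3)² + (5.6−3)² + (3.9−3)² + (6.5−3)² = 25.3.
The Normal likelihood contributes (σ²)^(−n/2) exp(−SS/(2σ²)), so the posterior is Inverse-Gamma(α + n/2, β + SS/2) = Inverse-Gamma(5.3, 21.65).
The mode of Inverse-Gamma(a, b) is b/(a+1) = 21.65/6.3 ≈ 3.437.

σ̂²_MAP = 3.437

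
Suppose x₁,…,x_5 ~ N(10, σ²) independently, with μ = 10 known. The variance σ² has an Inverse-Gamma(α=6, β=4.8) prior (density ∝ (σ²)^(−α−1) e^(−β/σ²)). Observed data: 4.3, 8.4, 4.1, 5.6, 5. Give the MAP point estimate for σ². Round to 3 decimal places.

σ̂²_MAP = 6.517

Sum of squared deviations about the known mean: SS = (4.3−10)² + (8.4−10)² + (4.1−10)² + (5.6−10)² + (5−10)² = 114.22.
The Normal likelihood contributes (σ²)^(−n/2) exp(−SS/(2σ²)), so the posterior is Inverse-Gamma(α + n/2, β + SS/2) = Inverse-Gamma(8.5, 61.91).
The mode of Inverse-Gamma(a, b) is b/(a+1) = 61.91/9.5 ≈ 6.517.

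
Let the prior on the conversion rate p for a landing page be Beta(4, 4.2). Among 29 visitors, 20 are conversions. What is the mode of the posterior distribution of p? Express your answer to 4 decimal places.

Prior: Beta(4, 4.2).
Data: 20 successes in 29 trials. The binomial likelihood contributes p^20(1−p)^9, so the posterior is Beta(4+20, 4.2+9) = Beta(24, 13.2).
For Beta(a, b) with a, b > 1 the mode is (a−1)/(a+b−2) = 23/35.2 ≈ 0.6534.

p̂_MAP = 0.6534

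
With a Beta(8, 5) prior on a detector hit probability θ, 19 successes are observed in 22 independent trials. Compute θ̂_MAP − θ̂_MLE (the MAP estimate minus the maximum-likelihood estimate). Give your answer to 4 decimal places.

MAP − MLE = -0.0758

Posterior is Beta(27, 8); MAP = (27−1)/(35−2) = 26/33 ≈ 0.78788.
MLE ignores the prior: θ̂_MLE = k/n = 19/22 ≈ 0.86364.
Difference = 26/33 − 19/22 = -5/66 ≈ -0.0758.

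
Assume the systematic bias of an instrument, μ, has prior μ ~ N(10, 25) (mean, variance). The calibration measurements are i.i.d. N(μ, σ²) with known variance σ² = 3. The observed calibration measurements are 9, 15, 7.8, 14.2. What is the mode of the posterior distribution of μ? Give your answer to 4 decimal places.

n = 4; x̄ = (9 + 15 + 7.8 + 14.2)/4 = 46/4 = 11.5.
For a Normal prior and Normal likelihood with known variance, the posterior is Normal; its mode equals its mean, the precision-weighted average.
Prior precision 1/σ₀² = 1/25 = 0.04; data precision n/σ² = 4/3.
μ̂ = (0.04·10 + (4/3)·11.5) / (0.04 + 4/3) = (236/15)/(103/75) = 1180/103 ≈ 11.4563.

μ̂_MAP = 11.4563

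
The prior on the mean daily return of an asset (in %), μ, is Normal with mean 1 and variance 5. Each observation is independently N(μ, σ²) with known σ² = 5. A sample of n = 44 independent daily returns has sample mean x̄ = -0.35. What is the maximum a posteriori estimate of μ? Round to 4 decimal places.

n = 44, x̄ = -0.35.
For a Normal prior and Normal likelihood with known variance, the posterior is Normal; its mode equals its mean, the precision-weighted average.
Prior precision 1/σ₀² = 1/5 = 0.2; data precision n/σ² = 44/5 = 8.8.
μ̂ = (0.2·1 + 8.8·(-0.35)) / (0.2 + 8.8) = (-2.88)/9 = -0.3200.

μ̂_MAP = -0.3200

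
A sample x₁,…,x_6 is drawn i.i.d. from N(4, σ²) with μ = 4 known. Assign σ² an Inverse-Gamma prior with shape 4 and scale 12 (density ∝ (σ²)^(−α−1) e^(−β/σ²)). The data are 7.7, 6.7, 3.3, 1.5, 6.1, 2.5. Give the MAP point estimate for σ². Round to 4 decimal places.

σ̂²_MAP = 3.6488

Sum of squared deviations about the known mean: SS = (7.7−4)² + (6.7−4)² + (3.3−4)² + (1.5−4)² + (6.1−4)² + (2.5−4)² = 34.38.
The Normal likelihood contributes (σ²)^(−n/2) exp(−SS/(2σ²)), so the posterior is Inverse-Gamma(α + n/2, β + SS/2) = Inverse-Gamma(7, 29.19).
The mode of Inverse-Gamma(a, b) is b/(a+1) = 29.19/8 ≈ 3.6488.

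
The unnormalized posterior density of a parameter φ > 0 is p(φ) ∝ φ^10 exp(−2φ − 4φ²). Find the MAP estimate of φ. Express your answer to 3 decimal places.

φ̂_MAP = 1.000

ℓ'(φ) = 10/φ − 2 − 8φ. Setting this to zero and multiplying by φ: 8φ² + 2φ − 10 = 0.
φ = (−2 + √(2² + 4·8·10)) / (2·8) = (−2 + √324) / 16 = (−2 + 18)/16 = 1.
ℓ''(φ) = −10/φ² − 8 < 0, confirming a maximum.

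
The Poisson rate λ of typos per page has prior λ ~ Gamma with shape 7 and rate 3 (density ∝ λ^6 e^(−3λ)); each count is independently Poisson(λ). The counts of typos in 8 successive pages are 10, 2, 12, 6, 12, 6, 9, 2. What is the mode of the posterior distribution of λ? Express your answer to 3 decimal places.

λ̂_MAP = 5.909

Σxᵢ = 10+2+12+6+12+6+9+2 = 59, with n = 8.
Posterior ∝ λ^6e^(−3λ) · λ^59e^(−8λ) = λ^65e^(−11λ), i.e. Gamma(shape=66, rate=11).
The mode of a Gamma(a, b) with a ≥ 1 (shape–rate) is (a−1)/b = 65/11 ≈ 5.909.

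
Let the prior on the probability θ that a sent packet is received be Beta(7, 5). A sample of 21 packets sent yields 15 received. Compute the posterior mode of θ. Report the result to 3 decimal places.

θ̂_MAP = 0.677

Prior: Beta(7, 5).
Data: 15 successes in 21 trials. The binomial likelihood contributes θ^15(1−θ)^6, so the posterior is Beta(7+15, 5+6) = Beta(22, 11).
For Beta(a, b) with a, b > 1 the mode is (a−1)/(a+b−2) = 21/31 ≈ 0.677.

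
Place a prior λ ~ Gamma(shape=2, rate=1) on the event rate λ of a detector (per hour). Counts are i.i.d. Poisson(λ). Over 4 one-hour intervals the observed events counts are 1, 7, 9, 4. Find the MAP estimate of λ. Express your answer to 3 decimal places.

Σxᵢ = 1+7+9+4 = 21, with n = 4.
Posterior ∝ λe^(−1λ) · λ^21e^(−4λ) = λ^22e^(−5λ), i.e. Gamma(shape=23, rate=5).
The mode of a Gamma(a, b) with a ≥ 1 (shape–rate) is (a−1)/b = 22/5 ≈ 4.400.

λ̂_MAP = 4.400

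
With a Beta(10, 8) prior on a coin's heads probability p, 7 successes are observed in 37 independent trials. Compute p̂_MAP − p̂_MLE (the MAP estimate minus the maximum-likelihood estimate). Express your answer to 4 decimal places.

MAP − MLE = 0.1127

Posterior is Beta(17, 38); MAP = (17−1)/(55−2) = 16/53 ≈ 0.30189.
MLE ignores the prior: p̂_MLE = k/n = 7/37 ≈ 0.18919.
Difference = 16/53 − 7/37 = 221/1961 ≈ 0.1127.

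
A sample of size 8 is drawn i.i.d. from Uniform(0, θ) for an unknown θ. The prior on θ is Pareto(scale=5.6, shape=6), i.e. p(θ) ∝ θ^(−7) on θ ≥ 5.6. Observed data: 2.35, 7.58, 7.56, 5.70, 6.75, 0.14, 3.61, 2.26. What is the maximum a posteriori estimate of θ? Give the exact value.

θ̂_MAP = 7.58

The Uniform(0, θ) likelihood is θ^(−n) for θ ≥ max(xᵢ), zero otherwise. Here max(xᵢ) = 7.58.
Posterior ∝ θ^(−7) · θ^(−8) = θ^(−15) on θ ≥ max(5.6, 7.58) = 7.58.
This density is strictly decreasing in θ, so the posterior mode lies at the lower boundary of the support.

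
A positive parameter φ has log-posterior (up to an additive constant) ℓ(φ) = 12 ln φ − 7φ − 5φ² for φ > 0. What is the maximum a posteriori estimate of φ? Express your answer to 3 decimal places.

ℓ'(φ) = 12/φ − 7 − 10φ. Setting this to zero and multiplying by φ: 10φ² + 7φ − 12 = 0.
φ = (−7 + √(7² + 4·10·12)) / (2·10) = (−7 + √529) / 20 = (−7 + 23)/20 = 4/5.
ℓ''(φ) = −12/φ² − 10 < 0, confirming a maximum.

φ̂_MAP = 0.800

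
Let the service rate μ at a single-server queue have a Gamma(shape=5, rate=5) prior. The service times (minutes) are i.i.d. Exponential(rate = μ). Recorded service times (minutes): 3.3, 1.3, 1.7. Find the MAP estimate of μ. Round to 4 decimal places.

μ̂_MAP = 0.6195

The Exponential(rate=μ) likelihood is ∝ μ^n e^(−μΣtᵢ). Here n = 3 and Σtᵢ = 3.3 + 1.3 + 1.7 = 6.3.
Posterior ∝ μ^4e^(−5μ) · μ^3e^(−6.3μ) = μ^7e^(−11.3μ), i.e. Gamma(8, 11.3).
Mode = (a−1)/b = 7/11.3 ≈ 0.6195.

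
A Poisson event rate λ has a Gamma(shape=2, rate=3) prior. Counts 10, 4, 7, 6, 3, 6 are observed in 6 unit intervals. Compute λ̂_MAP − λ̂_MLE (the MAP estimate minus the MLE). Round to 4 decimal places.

MAP − MLE = -1.8889

Σxᵢ = 36. Posterior is Gamma(38, 9); MAP = (38−1)/9 = 37/9 ≈ 4.11111.
MLE = x̄ = 36/6 ≈ 6.00000.
Difference = 37/9 − 36/6 = -17/9 ≈ -1.8889.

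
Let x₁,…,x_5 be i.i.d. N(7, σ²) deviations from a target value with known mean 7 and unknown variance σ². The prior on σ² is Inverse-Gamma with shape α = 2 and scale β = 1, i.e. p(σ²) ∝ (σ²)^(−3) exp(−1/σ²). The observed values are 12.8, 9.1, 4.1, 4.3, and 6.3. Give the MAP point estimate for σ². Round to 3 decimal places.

σ̂²_MAP = 5.113

Sum of squared deviations about the known mean: SS = (12.8−7)² + (9.1−7)² + (4.1−7)² + (4.3−7)² + (6.3−7)² = 54.24.
The Normal likelihood contributes (σ²)^(−n/2) exp(−SS/(2σ²)), so the posterior is Inverse-Gamma(α + n/2, β + SS/2) = Inverse-Gamma(4.5, 28.12).
The mode of Inverse-Gamma(a, b) is b/(a+1) = 28.12/5.5 ≈ 5.113.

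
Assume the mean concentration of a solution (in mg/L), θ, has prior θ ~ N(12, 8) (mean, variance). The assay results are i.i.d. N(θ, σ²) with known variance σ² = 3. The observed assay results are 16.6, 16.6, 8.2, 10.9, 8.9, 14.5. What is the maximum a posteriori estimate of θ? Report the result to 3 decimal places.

n = 6; x̄ = (16.6 + 16.6 + 8.2 + 10.9 + 8.9 + 14.5)/6 = 75.7/6 = 757/60 ≈ 12.6167.
For a Normal prior and Normal likelihood with known variance, the posterior is Normal; its mode equals its mean, the precision-weighted average.
Prior precision 1/σ₀² = 1/8 = 0.125; data precision n/σ² = 6/3 = 2.
θ̂ = (0.125·12 + 2·(757/60)) / (0.125 + 2) = (401/15)/2.125 = 3208/255 ≈ 12.580.

θ̂_MAP = 12.580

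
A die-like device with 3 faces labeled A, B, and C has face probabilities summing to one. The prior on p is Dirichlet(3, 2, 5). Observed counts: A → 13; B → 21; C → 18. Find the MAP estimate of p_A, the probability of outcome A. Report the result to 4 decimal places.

MAP estimate of p_A = 0.2542

The posterior is Dirichlet(αᵢ + nᵢ) = Dirichlet(16, 23, 23).
For a Dirichlet(a₁,…,a_K) with all aᵢ > 1, the mode has j-th component (aⱼ − 1)/(Σaᵢ − K).
Here Σaᵢ = 62 and K = 3, so p_A = (16 − 1)/(62 − 3) = 15/59 ≈ 0.2542.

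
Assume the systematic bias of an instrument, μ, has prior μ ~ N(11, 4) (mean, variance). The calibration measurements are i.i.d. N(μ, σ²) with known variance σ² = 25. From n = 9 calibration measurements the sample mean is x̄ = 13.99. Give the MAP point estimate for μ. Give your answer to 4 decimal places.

μ̂_MAP = 12.7646

n = 9, x̄ = 13.99.
For a Normal prior and Normal likelihood with known variance, the posterior is Normal; its mode equals its mean, the precision-weighted average.
Prior precision 1/σ₀² = 1/4 = 0.25; data precision n/σ² = 9/25 = 0.36.
μ̂ = (0.25·11 + 0.36·13.99) / (0.25 + 0.36) = 7.7864/0.61 = 19466/1525 ≈ 12.7646.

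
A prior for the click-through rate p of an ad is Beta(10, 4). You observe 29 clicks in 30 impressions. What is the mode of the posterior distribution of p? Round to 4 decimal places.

Prior: Beta(10, 4).
Data: 29 successes in 30 trials. The binomial likelihood contributes p^29(1−p)^1, so the posterior is Beta(10+29, 4+1) = Beta(39, 5).
For Beta(a, b) with a, b > 1 the mode is (a−1)/(a+b−2) = 38/42 ≈ 0.9048.

p̂_MAP = 0.9048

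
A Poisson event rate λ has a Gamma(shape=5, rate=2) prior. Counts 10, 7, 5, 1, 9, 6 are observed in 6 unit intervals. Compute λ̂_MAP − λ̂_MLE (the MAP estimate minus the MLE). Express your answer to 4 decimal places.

Σxᵢ = 38. Posterior is Gamma(43, 8); MAP = (43−1)/8 = 42/8 ≈ 5.25000.
MLE = x̄ = 38/6 ≈ 6.33333.
Difference = 42/8 − 38/6 = -13/12 ≈ -1.0833.

MAP − MLE = -1.0833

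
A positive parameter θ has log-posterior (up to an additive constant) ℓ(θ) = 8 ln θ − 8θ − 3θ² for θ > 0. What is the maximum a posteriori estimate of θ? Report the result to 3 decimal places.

ℓ'(θ) = 8/θ − 8 − 6θ. Setting this to zero and multiplying by θ: 6θ² + 8θ − 8 = 0.
θ = (−8 + √(8² + 4·6·8)) / (2·6) = (−8 + √256) / 12 = (−8 + 16)/12 = 2/3.
ℓ''(θ) = −8/θ² − 6 < 0, confirming a maximum.

θ̂_MAP = 0.667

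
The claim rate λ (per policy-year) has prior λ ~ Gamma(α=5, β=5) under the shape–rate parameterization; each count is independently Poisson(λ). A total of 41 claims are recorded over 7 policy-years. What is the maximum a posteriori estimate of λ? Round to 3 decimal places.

Σxᵢ = 41, n = 7.
Posterior ∝ λ^4e^(−5λ) · λ^41e^(−7λ) = λ^45e^(−12λ), i.e. Gamma(shape=46, rate=12).
The mode of a Gamma(a, b) with a ≥ 1 (shape–rate) is (a−1)/b = 45/12 ≈ 3.750.

λ̂_MAP = 3.750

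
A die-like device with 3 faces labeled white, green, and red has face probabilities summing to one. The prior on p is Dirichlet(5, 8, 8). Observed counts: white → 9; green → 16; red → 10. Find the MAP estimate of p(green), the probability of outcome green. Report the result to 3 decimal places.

MAP estimate of p(green) = 0.434

The posterior is Dirichlet(αᵢ + nᵢ) = Dirichlet(14, 24, 18).
For a Dirichlet(a₁,…,a_K) with all aᵢ > 1, the mode has j-th component (aⱼ − 1)/(Σaᵢ − K).
Here Σaᵢ = 56 and K = 3, so p(green) = (24 − 1)/(56 − 3) = 23/53 ≈ 0.434.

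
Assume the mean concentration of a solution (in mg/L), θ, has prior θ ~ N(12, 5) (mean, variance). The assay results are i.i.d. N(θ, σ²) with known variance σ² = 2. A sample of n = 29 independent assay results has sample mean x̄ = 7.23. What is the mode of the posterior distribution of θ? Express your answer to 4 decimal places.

n = 29, x̄ = 7.23.
For a Normal prior and Normal likelihood with known variance, the posterior is Normal; its mode equals its mean, the precision-weighted average.
Prior precision 1/σ₀² = 1/5 = 0.2; data precision n/σ² = 29/2 = 14.5.
θ̂ = (0.2·12 + 14.5·7.23) / (0.2 + 14.5) = 107.235/14.7 = 7149/980 ≈ 7.2949.

θ̂_MAP = 7.2949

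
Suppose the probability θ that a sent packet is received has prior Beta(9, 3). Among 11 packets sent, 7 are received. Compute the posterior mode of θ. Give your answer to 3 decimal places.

Prior: Beta(9, 3).
Data: 7 successes in 11 trials. The binomial likelihood contributes θ^7(1−θ)^4, so the posterior is Beta(9+7, 3+4) = Beta(16, 7).
For Beta(a, b) with a, b > 1 the mode is (a−1)/(a+b−2) = 15/21 ≈ 0.714.

θ̂_MAP = 0.714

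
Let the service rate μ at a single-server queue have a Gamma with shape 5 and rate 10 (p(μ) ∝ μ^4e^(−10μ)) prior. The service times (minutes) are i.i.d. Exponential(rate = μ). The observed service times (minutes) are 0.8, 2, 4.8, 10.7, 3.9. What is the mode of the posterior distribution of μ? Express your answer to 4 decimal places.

μ̂_MAP = 0.2795

The Exponential(rate=μ) likelihood is ∝ μ^n e^(−μΣtᵢ). Here n = 5 and Σtᵢ = 0.8 + 2 + 4.8 + 10.7 + 3.9 = 22.2.
Posterior ∝ μ^4e^(−10μ) · μ^5e^(−22.2μ) = μ^9e^(−32.2μ), i.e. Gamma(10, 32.2).
Mode = (a−1)/b = 9/32.2 ≈ 0.2795.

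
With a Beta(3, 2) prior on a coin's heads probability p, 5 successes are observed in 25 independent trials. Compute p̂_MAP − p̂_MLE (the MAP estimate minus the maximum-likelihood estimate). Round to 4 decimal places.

Posterior is Beta(8, 22); MAP = (8−1)/(30−2) = 7/28 ≈ 0.25000.
MLE ignores the prior: p̂_MLE = k/n = 5/25 ≈ 0.20000.
Difference = 7/28 − 5/25 = 1/20 ≈ 0.0500.

MAP − MLE = 0.0500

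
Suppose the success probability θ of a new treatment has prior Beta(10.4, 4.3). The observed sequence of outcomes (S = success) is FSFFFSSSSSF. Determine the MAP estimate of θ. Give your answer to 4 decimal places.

θ̂_MAP = 0.6498

Prior: Beta(10.4, 4.3).
Data: 6 successes in 11 trials (from the sequence). The binomial likelihood contributes θ^6(1−θ)^5, so the posterior is Beta(10.4+6, 4.3+5) = Beta(16.4, 9.3).
For Beta(a, b) with a, b > 1 the mode is (a−1)/(a+b−2) = 15.4/23.7 ≈ 0.6498.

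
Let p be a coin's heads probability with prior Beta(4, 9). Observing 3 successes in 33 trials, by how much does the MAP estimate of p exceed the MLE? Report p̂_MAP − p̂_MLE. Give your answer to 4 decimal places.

Posterior is Beta(7, 39); MAP = (7−1)/(46−2) = 6/44 ≈ 0.13636.
MLE ignores the prior: p̂_MLE = k/n = 3/33 ≈ 0.09091.
Difference = 6/44 − 3/33 = 1/22 ≈ 0.0455.

MAP − MLE = 0.0455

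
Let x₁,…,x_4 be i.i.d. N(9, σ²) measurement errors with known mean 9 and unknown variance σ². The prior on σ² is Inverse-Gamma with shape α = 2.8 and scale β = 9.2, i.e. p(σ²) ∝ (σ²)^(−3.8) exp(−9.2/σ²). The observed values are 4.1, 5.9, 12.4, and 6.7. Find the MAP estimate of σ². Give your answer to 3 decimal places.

σ̂²_MAP = 5.937

Sum of squared deviations about the known mean: SS = (4.1−9)² + (5.9−9)² + (12.4−9)² + (6.7−9)² = 50.47.
The Normal likelihood contributes (σ²)^(−n/2) exp(−SS/(2σ²)), so the posterior is Inverse-Gamma(α + n/2, β + SS/2) = Inverse-Gamma(4.8, 34.435).
The mode of Inverse-Gamma(a, b) is b/(a+1) = 34.435/5.8 ≈ 5.937.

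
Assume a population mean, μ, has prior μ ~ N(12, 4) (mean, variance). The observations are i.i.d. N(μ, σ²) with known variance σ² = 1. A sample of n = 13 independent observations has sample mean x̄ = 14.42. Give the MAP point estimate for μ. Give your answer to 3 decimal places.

n = 13, x̄ = 14.42.
For a Normal prior and Normal likelihood with known variance, the posterior is Normal; its mode equals its mean, the precision-weighted average.
Prior precision 1/σ₀² = 1/4 = 0.25; data precision n/σ² = 13/1 = 13.
μ̂ = (0.25·12 + 13·14.42) / (0.25 + 13) = 190.46/13.25 = 19046/1325 ≈ 14.374.

μ̂_MAP = 14.374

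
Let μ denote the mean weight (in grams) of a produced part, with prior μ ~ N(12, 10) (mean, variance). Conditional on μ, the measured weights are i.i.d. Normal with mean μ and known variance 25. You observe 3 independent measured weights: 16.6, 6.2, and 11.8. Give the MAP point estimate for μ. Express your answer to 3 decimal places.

μ̂_MAP = 11.745

n = 3; x̄ = (16.6 + 6.2 + 11.8)/3 = 34.6/3 = 173/15 ≈ 11.5333.
For a Normal prior and Normal likelihood with known variance, the posterior is Normal; its mode equals its mean, the precision-weighted average.
Prior precision 1/σ₀² = 1/10 = 0.1; data precision n/σ² = 3/25 = 0.12.
μ̂ = (0.1·12 + 0.12·(173/15)) / (0.1 + 0.12) = 2.584/0.22 = 646/55 ≈ 11.745.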